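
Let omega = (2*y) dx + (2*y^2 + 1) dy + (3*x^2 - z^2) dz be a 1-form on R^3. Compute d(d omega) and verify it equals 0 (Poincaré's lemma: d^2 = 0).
d(d omega) = 0

Step 1: d omega = sum_{i<j} (∂f_j/∂x_i - ∂f_i/∂x_j) dx_i ∧ dx_j:
  coeff of dx ∧ dy: -2
  coeff of dx ∧ dz: 6*x
  coeff of dy ∧ dz: 0
Step 2: Apply d again to each 2-form coefficient. The only possible 3-form in R^3 is dx ∧ dy ∧ dz, with coefficient
  ∂(coeff of dy∧dz)/∂x - ∂(coeff of dx∧dz)/∂y + ∂(coeff of dx∧dy)/∂z
  = ∂/∂x (0) - ∂/∂y (6*x) + ∂/∂z (-2).
Each of these terms simplifies to sums of mixed partials that cancel in pairs. The result is 0 (by equality of mixed partials for smooth functions — Schwarz / Clairaut).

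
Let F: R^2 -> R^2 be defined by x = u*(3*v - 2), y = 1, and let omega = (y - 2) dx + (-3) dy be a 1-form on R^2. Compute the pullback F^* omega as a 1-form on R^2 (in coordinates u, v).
F^* omega = (2 - 3*v) du + (-3*u) dv

Using F^*(f dg) = (f ∘ F) d(g ∘ F), substitute each coordinate x_i by F_i(u, v) in f_i, and replace dx_i by d F_i = (∂F_i/∂u) du + (∂F_i/∂v) dv.
  For the x component: f_1(F) = -1; d F_1 = (3*v - 2) du + (3*u) dv
  For the y component: f_2(F) = -3; d F_2 = (0) du + (0) dv
Combining and collecting du, dv coefficients:
  coeff of du: 2 - 3*v
  coeff of dv: -3*u
F^* omega = (2 - 3*v) du + (-3*u) dv.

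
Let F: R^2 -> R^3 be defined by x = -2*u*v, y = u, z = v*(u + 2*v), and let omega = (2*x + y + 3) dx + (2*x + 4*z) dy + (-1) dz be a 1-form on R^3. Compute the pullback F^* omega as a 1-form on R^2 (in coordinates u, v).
F^* omega = (v*(8*u*v - 2*u + 8*v - 7)) du + (8*u^2*v - 2*u^2 - 7*u - 4*v) dv

Using F^*(f dg) = (f ∘ F) d(g ∘ F), substitute each coordinate x_i by F_i(u, v) in f_i, and replace dx_i by d F_i = (∂F_i/∂u) du + (∂F_i/∂v) dv.
  For the x component: f_1(F) = -4*u*v + u + 3; d F_1 = (-2*v) du + (-2*u) dv
  For the y component: f_2(F) = 8*v^2; d F_2 = (1) du + (0) dv
  For the z component: f_3(F) = -1; d F_3 = (v) du + (u + 4*v) dv
Combining and collecting du, dv coefficients:
  coeff of du: v*(8*u*v - 2*u + 8*v - 7)
  coeff of dv: 8*u^2*v - 2*u^2 - 7*u - 4*v
F^* omega = (v*(8*u*v - 2*u + 8*v - 7)) du + (8*u^2*v - 2*u^2 - 7*u - 4*v) dv.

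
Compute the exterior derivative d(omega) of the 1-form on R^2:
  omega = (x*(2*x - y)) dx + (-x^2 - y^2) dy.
d(omega) = (-x) dx ∧ dy

For a 1-form omega = sum_i f_i dx_i, the exterior derivative is
  d(omega) = sum_{i < j} (∂f_j/∂x_i - ∂f_i/∂x_j) dx_i ∧ dx_j.
  coefficient of dx ∧ dy: ∂f_2/∂x - ∂f_1/∂y = ∂(-x^2 - y^2)/∂x - ∂(x*(2*x - y))/∂y = -x
Assembling: d(omega) = (-x) dx ∧ dy.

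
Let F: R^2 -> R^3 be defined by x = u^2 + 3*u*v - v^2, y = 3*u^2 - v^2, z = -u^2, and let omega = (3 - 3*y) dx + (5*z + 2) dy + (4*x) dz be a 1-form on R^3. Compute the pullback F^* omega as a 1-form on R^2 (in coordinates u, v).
F^* omega = (-56*u^3 - 51*u^2*v + 14*u*v^2 + 18*u + 9*v^3 + 9*v) du + (-27*u^3 + 28*u^2*v + 9*u*v^2 + 9*u - 6*v^3 - 10*v) dv

Using F^*(f dg) = (f ∘ F) d(g ∘ F), substitute each coordinate x_i by F_i(u, v) in f_i, and replace dx_i by d F_i = (∂F_i/∂u) du + (∂F_i/∂v) dv.
  For the x component: f_1(F) = -9*u^2 + 3*v^2 + 3; d F_1 = (2*u + 3*v) du + (3*u - 2*v) dv
  For the y component: f_2(F) = 2 - 5*u^2; d F_2 = (6*u) du + (-2*v) dv
  For the z component: f_3(F) = 4*u^2 + 12*u*v - 4*v^2; d F_3 = (-2*u) du + (0) dv
Combining and collecting du, dv coefficients:
  coeff of du: -56*u^3 - 51*u^2*v + 14*u*v^2 + 18*u + 9*v^3 + 9*v
  coeff of dv: -27*u^3 + 28*u^2*v + 9*u*v^2 + 9*u - 6*v^3 - 10*v
F^* omega = (-56*u^3 - 51*u^2*v + 14*u*v^2 + 18*u + 9*v^3 + 9*v) du + (-27*u^3 + 28*u^2*v + 9*u*v^2 + 9*u - 6*v^3 - 10*v) dv.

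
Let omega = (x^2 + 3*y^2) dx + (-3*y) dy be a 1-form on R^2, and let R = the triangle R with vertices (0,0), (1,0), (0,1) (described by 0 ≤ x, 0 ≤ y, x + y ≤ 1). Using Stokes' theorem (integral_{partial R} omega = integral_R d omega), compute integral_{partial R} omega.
integral_(partial R) omega = -1

Stokes: integral_partial_R omega = integral_R d omega with d omega = (∂Q/∂x - ∂P/∂y) dx ∧ dy.
  ∂Q/∂x = 0
  ∂P/∂y = 6*y
  integrand = ∂Q/∂x - ∂P/∂y = -6*y.
Integrating over R: integral_0^1 integral_0^{1-x} (-6*y) dy dx = -1.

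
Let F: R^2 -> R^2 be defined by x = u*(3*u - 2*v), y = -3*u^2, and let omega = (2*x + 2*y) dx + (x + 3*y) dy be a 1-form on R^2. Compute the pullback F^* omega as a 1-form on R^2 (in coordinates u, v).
F^* omega = (4*u*(9*u^2 - 3*u*v + 2*v^2)) du + (8*u^2*v) dv

Using F^*(f dg) = (f ∘ F) d(g ∘ F), substitute each coordinate x_i by F_i(u, v) in f_i, and replace dx_i by d F_i = (∂F_i/∂u) du + (∂F_i/∂v) dv.
  For the x component: f_1(F) = -4*u*v; d F_1 = (6*u - 2*v) du + (-2*u) dv
  For the y component: f_2(F) = 2*u*(-3*u - v); d F_2 = (-6*u) du + (0) dv
Combining and collecting du, dv coefficients:
  coeff of du: 4*u*(9*u^2 - 3*u*v + 2*v^2)
  coeff of dv: 8*u^2*v
F^* omega = (4*u*(9*u^2 - 3*u*v + 2*v^2)) du + (8*u^2*v) dv.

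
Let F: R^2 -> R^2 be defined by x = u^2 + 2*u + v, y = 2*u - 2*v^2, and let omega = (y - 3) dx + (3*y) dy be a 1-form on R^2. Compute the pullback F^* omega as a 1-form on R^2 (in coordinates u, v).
F^* omega = (4*u^2 - 4*u*v^2 + 10*u - 16*v^2 - 6) du + (-24*u*v + 2*u + 24*v^3 - 2*v^2 - 3) dv

Using F^*(f dg) = (f ∘ F) d(g ∘ F), substitute each coordinate x_i by F_i(u, v) in f_i, and replace dx_i by d F_i = (∂F_i/∂u) du + (∂F_i/∂v) dv.
  For the x component: f_1(F) = 2*u - 2*v^2 - 3; d F_1 = (2*u + 2) du + (1) dv
  For the y component: f_2(F) = 6*u - 6*v^2; d F_2 = (2) du + (-4*v) dv
Combining and collecting du, dv coefficients:
  coeff of du: 4*u^2 - 4*u*v^2 + 10*u - 16*v^2 - 6
  coeff of dv: -24*u*v + 2*u + 24*v^3 - 2*v^2 - 3
F^* omega = (4*u^2 - 4*u*v^2 + 10*u - 16*v^2 - 6) du + (-24*u*v + 2*u + 24*v^3 - 2*v^2 - 3) dv.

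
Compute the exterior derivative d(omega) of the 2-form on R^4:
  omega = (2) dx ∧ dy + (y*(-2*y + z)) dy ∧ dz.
d(omega) = 0

For a 2-form omega = sum_{i<j} g_{ij} dx_i ∧ dx_j, the exterior derivative is
  d(omega) = sum_{i<j} d(g_{ij}) ∧ dx_i ∧ dx_j = sum_{i<j, k} (∂g_{ij}/∂x_k) dx_k ∧ dx_i ∧ dx_j.
Expand each term, using dx_k ∧ dx_i ∧ dx_j = sgn(permutation) dx_{(a)} ∧ dx_{(b)} ∧ dx_{(c)} with (a < b < c) sorted:

Collecting like 3-forms: d(omega) = 0.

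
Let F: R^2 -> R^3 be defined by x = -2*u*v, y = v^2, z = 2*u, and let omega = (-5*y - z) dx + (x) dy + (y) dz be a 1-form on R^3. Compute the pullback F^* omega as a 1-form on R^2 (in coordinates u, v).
F^* omega = (2*v*(2*u + 5*v^2 + v)) du + (2*u*(2*u + 3*v^2)) dv

Using F^*(f dg) = (f ∘ F) d(g ∘ F), substitute each coordinate x_i by F_i(u, v) in f_i, and replace dx_i by d F_i = (∂F_i/∂u) du + (∂F_i/∂v) dv.
  For the x component: f_1(F) = -2*u - 5*v^2; d F_1 = (-2*v) du + (-2*u) dv
  For the y component: f_2(F) = -2*u*v; d F_2 = (0) du + (2*v) dv
  For the z component: f_3(F) = v^2; d F_3 = (2) du + (0) dv
Combining and collecting du, dv coefficients:
  coeff of du: 2*v*(2*u + 5*v^2 + v)
  coeff of dv: 2*u*(2*u + 3*v^2)
F^* omega = (2*v*(2*u + 5*v^2 + v)) du + (2*u*(2*u + 3*v^2)) dv.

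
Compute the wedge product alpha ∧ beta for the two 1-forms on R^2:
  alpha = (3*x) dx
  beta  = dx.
alpha ∧ beta = 0

Distribute the wedge, using dx_i ∧ dx_j = -dx_j ∧ dx_i and dx_i ∧ dx_i = 0. For each pair (i, j) with i < j, the coefficient of dx_i ∧ dx_j in alpha ∧ beta is (alpha_i * beta_j - alpha_j * beta_i). Collecting: alpha ∧ beta = 0.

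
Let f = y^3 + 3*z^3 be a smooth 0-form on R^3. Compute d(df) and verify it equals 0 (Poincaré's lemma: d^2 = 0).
d(df) = 0

Step 1: df = sum_i (∂f/∂x_i) dx_i = (0) dx + (3*y^2) dy + (9*z^2) dz.
Step 2: Apply d again. Using the 1-form formula, the coefficient of dx ∧ dy in d(df) is ∂^2 f/∂x ∂y - ∂^2 f/∂y ∂x = (0) - (0) = 0 (equality of mixed partials for smooth f).
Similarly for dx ∧ dz and dy ∧ dz — all coefficients vanish. So d(df) = 0.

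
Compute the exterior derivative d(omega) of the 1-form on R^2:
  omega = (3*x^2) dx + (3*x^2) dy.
d(omega) = (6*x) dx ∧ dy

For a 1-form omega = sum_i f_i dx_i, the exterior derivative is
  d(omega) = sum_{i < j} (∂f_j/∂x_i - ∂f_i/∂x_j) dx_i ∧ dx_j.
  coefficient of dx ∧ dy: ∂f_2/∂x - ∂f_1/∂y = ∂(3*x^2)/∂x - ∂(3*x^2)/∂y = 6*x
Assembling: d(omega) = (6*x) dx ∧ dy.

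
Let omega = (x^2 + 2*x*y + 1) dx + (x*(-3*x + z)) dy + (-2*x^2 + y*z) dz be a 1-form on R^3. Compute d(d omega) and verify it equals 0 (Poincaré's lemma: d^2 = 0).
d(d omega) = 0

Step 1: d omega = sum_{i<j} (∂f_j/∂x_i - ∂f_i/∂x_j) dx_i ∧ dx_j:
  coeff of dx ∧ dy: -8*x + z
  coeff of dx ∧ dz: -4*x
  coeff of dy ∧ dz: -x + z
Step 2: Apply d again to each 2-form coefficient. The only possible 3-form in R^3 is dx ∧ dy ∧ dz, with coefficient
  ∂(coeff of dy∧dz)/∂x - ∂(coeff of dx∧dz)/∂y + ∂(coeff of dx∧dy)/∂z
  = ∂/∂x (-x + z) - ∂/∂y (-4*x) + ∂/∂z (-8*x + z).
Each of these terms simplifies to sums of mixed partials that cancel in pairs. The result is 0 (by equality of mixed partials for smooth functions — Schwarz / Clairaut).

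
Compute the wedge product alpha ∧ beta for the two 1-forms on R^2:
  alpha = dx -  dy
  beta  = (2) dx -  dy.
alpha ∧ beta = (1) dx ∧ dy

Distribute the wedge, using dx_i ∧ dx_j = -dx_j ∧ dx_i and dx_i ∧ dx_i = 0. For each pair (i, j) with i < j, the coefficient of dx_i ∧ dx_j in alpha ∧ beta is (alpha_i * beta_j - alpha_j * beta_i). Collecting: alpha ∧ beta = (1) dx ∧ dy.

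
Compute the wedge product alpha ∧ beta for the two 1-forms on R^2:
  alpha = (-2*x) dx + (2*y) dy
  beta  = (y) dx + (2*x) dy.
alpha ∧ beta = (-4*x^2 - 2*y^2) dx ∧ dy

Distribute the wedge, using dx_i ∧ dx_j = -dx_j ∧ dx_i and dx_i ∧ dx_i = 0. For each pair (i, j) with i < j, the coefficient of dx_i ∧ dx_j in alpha ∧ beta is (alpha_i * beta_j - alpha_j * beta_i). Collecting: alpha ∧ beta = (-4*x^2 - 2*y^2) dx ∧ dy.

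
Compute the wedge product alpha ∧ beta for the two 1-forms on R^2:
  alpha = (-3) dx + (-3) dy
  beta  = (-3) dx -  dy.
alpha ∧ beta = (-6) dx ∧ dy

Distribute the wedge, using dx_i ∧ dx_j = -dx_j ∧ dx_i and dx_i ∧ dx_i = 0. For each pair (i, j) with i < j, the coefficient of dx_i ∧ dx_j in alpha ∧ beta is (alpha_i * beta_j - alpha_j * beta_i). Collecting: alpha ∧ beta = (-6) dx ∧ dy.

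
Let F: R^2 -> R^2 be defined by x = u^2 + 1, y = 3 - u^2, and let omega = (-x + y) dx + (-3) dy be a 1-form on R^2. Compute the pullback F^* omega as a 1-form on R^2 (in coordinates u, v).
F^* omega = (-4*u^3 + 10*u) du

Using F^*(f dg) = (f ∘ F) d(g ∘ F), substitute each coordinate x_i by F_i(u, v) in f_i, and replace dx_i by d F_i = (∂F_i/∂u) du + (∂F_i/∂v) dv.
  For the x component: f_1(F) = 2 - 2*u^2; d F_1 = (2*u) du + (0) dv
  For the y component: f_2(F) = -3; d F_2 = (-2*u) du + (0) dv
Combining and collecting du, dv coefficients:
  coeff of du: -4*u^3 + 10*u
  coeff of dv: 0
F^* omega = (-4*u^3 + 10*u) du.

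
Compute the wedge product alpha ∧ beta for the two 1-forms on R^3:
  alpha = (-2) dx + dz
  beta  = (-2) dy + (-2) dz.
alpha ∧ beta = (4) dx ∧ dy + (4) dx ∧ dz + (2) dy ∧ dz

Distribute the wedge, using dx_i ∧ dx_j = -dx_j ∧ dx_i and dx_i ∧ dx_i = 0. For each pair (i, j) with i < j, the coefficient of dx_i ∧ dx_j in alpha ∧ beta is (alpha_i * beta_j - alpha_j * beta_i). Collecting: alpha ∧ beta = (4) dx ∧ dy + (4) dx ∧ dz + (2) dy ∧ dz.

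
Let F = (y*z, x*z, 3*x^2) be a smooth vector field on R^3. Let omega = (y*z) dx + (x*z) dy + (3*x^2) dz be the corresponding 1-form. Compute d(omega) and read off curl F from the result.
d(omega) = (-x) dy ∧ dz + (-6*x + y) dz ∧ dx + (0) dx ∧ dy; curl F = (-x, -6*x + y, 0)

d omega = sum_{i<j} (∂f_j/∂x_i - ∂f_i/∂x_j) dx_i ∧ dx_j. Under the identification (dy ∧ dz, dz ∧ dx, dx ∧ dy) ↔ (e_x, e_y, e_z), the coefficients are exactly the components of curl F. Compute:
  ∂R/∂y - ∂Q/∂z = (0) - (x) = -x
  ∂P/∂z - ∂R/∂x = (y) - (6*x) = -6*x + y
  ∂Q/∂x - ∂P/∂y = (z) - (z) = 0.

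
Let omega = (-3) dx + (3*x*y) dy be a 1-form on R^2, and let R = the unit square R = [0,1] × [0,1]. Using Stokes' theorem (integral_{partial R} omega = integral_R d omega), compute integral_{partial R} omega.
integral_(partial R) omega = 3/2

Stokes: integral_partial_R omega = integral_R d omega with d omega = (∂Q/∂x - ∂P/∂y) dx ∧ dy.
  ∂Q/∂x = 3*y
  ∂P/∂y = 0
  integrand = ∂Q/∂x - ∂P/∂y = 3*y.
Integrating over R: integral_0^1 integral_0^1 (3*y) dx dy = 3/2.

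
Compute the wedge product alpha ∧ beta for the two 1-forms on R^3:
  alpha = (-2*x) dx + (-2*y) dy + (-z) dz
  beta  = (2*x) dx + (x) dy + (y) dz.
alpha ∧ beta = (2*x*(-x + 2*y)) dx ∧ dy + (2*x*(-y + z)) dx ∧ dz + (x*z - 2*y^2) dy ∧ dz

Distribute the wedge, using dx_i ∧ dx_j = -dx_j ∧ dx_i and dx_i ∧ dx_i = 0. For each pair (i, j) with i < j, the coefficient of dx_i ∧ dx_j in alpha ∧ beta is (alpha_i * beta_j - alpha_j * beta_i). Collecting: alpha ∧ beta = (2*x*(-x + 2*y)) dx ∧ dy + (2*x*(-y + z)) dx ∧ dz + (x*z - 2*y^2) dy ∧ dz.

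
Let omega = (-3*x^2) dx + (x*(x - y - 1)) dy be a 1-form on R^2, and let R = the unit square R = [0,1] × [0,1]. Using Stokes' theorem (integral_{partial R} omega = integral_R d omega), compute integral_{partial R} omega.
integral_(partial R) omega = -1/2

Stokes: integral_partial_R omega = integral_R d omega with d omega = (∂Q/∂x - ∂P/∂y) dx ∧ dy.
  ∂Q/∂x = 2*x - y - 1
  ∂P/∂y = 0
  integrand = ∂Q/∂x - ∂P/∂y = 2*x - y - 1.
Integrating over R: integral_0^1 integral_0^1 (2*x - y - 1) dx dy = -1/2.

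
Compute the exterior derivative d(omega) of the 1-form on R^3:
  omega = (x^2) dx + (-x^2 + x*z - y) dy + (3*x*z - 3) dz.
d(omega) = (-2*x + z) dx ∧ dy + (3*z) dx ∧ dz + (-x) dy ∧ dz

For a 1-form omega = sum_i f_i dx_i, the exterior derivative is
  d(omega) = sum_{i < j} (∂f_j/∂x_i - ∂f_i/∂x_j) dx_i ∧ dx_j.
  coefficient of dx ∧ dy: ∂f_2/∂x - ∂f_1/∂y = ∂(-x^2 + x*z - y)/∂x - ∂(x^2)/∂y = -2*x + z
  coefficient of dx ∧ dz: ∂f_3/∂x - ∂f_1/∂z = ∂(3*x*z - 3)/∂x - ∂(x^2)/∂z = 3*z
  coefficient of dy ∧ dz: ∂f_3/∂y - ∂f_2/∂z = ∂(3*x*z - 3)/∂y - ∂(-x^2 + x*z - y)/∂z = -x
Assembling: d(omega) = (-2*x + z) dx ∧ dy + (3*z) dx ∧ dz + (-x) dy ∧ dz.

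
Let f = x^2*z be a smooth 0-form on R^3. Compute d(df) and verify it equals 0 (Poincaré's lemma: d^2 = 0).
d(df) = 0

Step 1: df = sum_i (∂f/∂x_i) dx_i = (2*x*z) dx + (0) dy + (x^2) dz.
Step 2: Apply d again. Using the 1-form formula, the coefficient of dx ∧ dy in d(df) is ∂^2 f/∂x ∂y - ∂^2 f/∂y ∂x = (0) - (0) = 0 (equality of mixed partials for smooth f).
Similarly for dx ∧ dz and dy ∧ dz — all coefficients vanish. So d(df) = 0.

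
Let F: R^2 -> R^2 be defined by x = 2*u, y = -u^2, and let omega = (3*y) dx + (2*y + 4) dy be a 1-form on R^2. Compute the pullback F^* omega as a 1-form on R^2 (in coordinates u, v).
F^* omega = (2*u*(2*u^2 - 3*u - 4)) du

Using F^*(f dg) = (f ∘ F) d(g ∘ F), substitute each coordinate x_i by F_i(u, v) in f_i, and replace dx_i by d F_i = (∂F_i/∂u) du + (∂F_i/∂v) dv.
  For the x component: f_1(F) = -3*u^2; d F_1 = (2) du + (0) dv
  For the y component: f_2(F) = 4 - 2*u^2; d F_2 = (-2*u) du + (0) dv
Combining and collecting du, dv coefficients:
  coeff of du: 2*u*(2*u^2 - 3*u - 4)
  coeff of dv: 0
F^* omega = (2*u*(2*u^2 - 3*u - 4)) du.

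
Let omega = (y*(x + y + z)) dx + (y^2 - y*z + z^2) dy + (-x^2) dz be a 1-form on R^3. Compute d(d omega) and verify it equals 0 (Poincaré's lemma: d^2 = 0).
d(d omega) = 0

Step 1: d omega = sum_{i<j} (∂f_j/∂x_i - ∂f_i/∂x_j) dx_i ∧ dx_j:
  coeff of dx ∧ dy: -x - 2*y - z
  coeff of dx ∧ dz: -2*x - y
  coeff of dy ∧ dz: y - 2*z
Step 2: Apply d again to each 2-form coefficient. The only possible 3-form in R^3 is dx ∧ dy ∧ dz, with coefficient
  ∂(coeff of dy∧dz)/∂x - ∂(coeff of dx∧dz)/∂y + ∂(coeff of dx∧dy)/∂z
  = ∂/∂x (y - 2*z) - ∂/∂y (-2*x - y) + ∂/∂z (-x - 2*y - z).
Each of these terms simplifies to sums of mixed partials that cancel in pairs. The result is 0 (by equality of mixed partials for smooth functions — Schwarz / Clairaut).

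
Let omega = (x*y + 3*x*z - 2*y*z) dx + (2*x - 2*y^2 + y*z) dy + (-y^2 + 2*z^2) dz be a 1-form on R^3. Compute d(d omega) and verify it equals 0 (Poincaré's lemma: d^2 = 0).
d(d omega) = 0

Step 1: d omega = sum_{i<j} (∂f_j/∂x_i - ∂f_i/∂x_j) dx_i ∧ dx_j:
  coeff of dx ∧ dy: -x + 2*z + 2
  coeff of dx ∧ dz: -3*x + 2*y
  coeff of dy ∧ dz: -3*y
Step 2: Apply d again to each 2-form coefficient. The only possible 3-form in R^3 is dx ∧ dy ∧ dz, with coefficient
  ∂(coeff of dy∧dz)/∂x - ∂(coeff of dx∧dz)/∂y + ∂(coeff of dx∧dy)/∂z
  = ∂/∂x (-3*y) - ∂/∂y (-3*x + 2*y) + ∂/∂z (-x + 2*z + 2).
Each of these terms simplifies to sums of mixed partials that cancel in pairs. The result is 0 (by equality of mixed partials for smooth functions — Schwarz / Clairaut).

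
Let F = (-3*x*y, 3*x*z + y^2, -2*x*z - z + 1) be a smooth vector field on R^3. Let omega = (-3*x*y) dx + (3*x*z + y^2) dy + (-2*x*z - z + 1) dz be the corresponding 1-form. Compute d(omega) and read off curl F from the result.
d(omega) = (-3*x) dy ∧ dz + (2*z) dz ∧ dx + (3*x + 3*z) dx ∧ dy; curl F = (-3*x, 2*z, 3*x + 3*z)

d omega = sum_{i<j} (∂f_j/∂x_i - ∂f_i/∂x_j) dx_i ∧ dx_j. Under the identification (dy ∧ dz, dz ∧ dx, dx ∧ dy) ↔ (e_x, e_y, e_z), the coefficients are exactly the components of curl F. Compute:
  ∂R/∂y - ∂Q/∂z = (0) - (3*x) = -3*x
  ∂P/∂z - ∂R/∂x = (0) - (-2*z) = 2*z
  ∂Q/∂x - ∂P/∂y = (3*z) - (-3*x) = 3*x + 3*z.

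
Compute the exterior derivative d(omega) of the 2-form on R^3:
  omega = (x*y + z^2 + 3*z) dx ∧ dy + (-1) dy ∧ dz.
d(omega) = (2*z + 3) dx ∧ dy ∧ dz

For a 2-form omega = sum_{i<j} g_{ij} dx_i ∧ dx_j, the exterior derivative is
  d(omega) = sum_{i<j} d(g_{ij}) ∧ dx_i ∧ dx_j = sum_{i<j, k} (∂g_{ij}/∂x_k) dx_k ∧ dx_i ∧ dx_j.
Expand each term, using dx_k ∧ dx_i ∧ dx_j = sgn(permutation) dx_{(a)} ∧ dx_{(b)} ∧ dx_{(c)} with (a < b < c) sorted:
  d(x*y + z^2 + 3*z) includes (∂/∂z)(x*y + z^2 + 3*z) dz = (2*z + 3) dz, which multiplied by dx ∧ dy gives (2*z + 3) dx ∧ dy ∧ dz
Collecting like 3-forms: d(omega) = (2*z + 3) dx ∧ dy ∧ dz.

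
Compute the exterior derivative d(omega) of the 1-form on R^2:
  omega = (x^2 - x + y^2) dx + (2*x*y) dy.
d(omega) = 0

For a 1-form omega = sum_i f_i dx_i, the exterior derivative is
  d(omega) = sum_{i < j} (∂f_j/∂x_i - ∂f_i/∂x_j) dx_i ∧ dx_j.

Assembling: d(omega) = 0.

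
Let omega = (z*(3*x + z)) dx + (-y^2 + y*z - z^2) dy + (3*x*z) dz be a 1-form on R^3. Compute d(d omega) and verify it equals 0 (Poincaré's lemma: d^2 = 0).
d(d omega) = 0

Step 1: d omega = sum_{i<j} (∂f_j/∂x_i - ∂f_i/∂x_j) dx_i ∧ dx_j:
  coeff of dx ∧ dy: 0
  coeff of dx ∧ dz: -3*x + z
  coeff of dy ∧ dz: -y + 2*z
Step 2: Apply d again to each 2-form coefficient. The only possible 3-form in R^3 is dx ∧ dy ∧ dz, with coefficient
  ∂(coeff of dy∧dz)/∂x - ∂(coeff of dx∧dz)/∂y + ∂(coeff of dx∧dy)/∂z
  = ∂/∂x (-y + 2*z) - ∂/∂y (-3*x + z) + ∂/∂z (0).
Each of these terms simplifies to sums of mixed partials that cancel in pairs. The result is 0 (by equality of mixed partials for smooth functions — Schwarz / Clairaut).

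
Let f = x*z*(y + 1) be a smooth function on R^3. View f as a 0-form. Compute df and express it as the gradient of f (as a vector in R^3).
df = (z*(y + 1)) dx + (x*z) dy + (x*(y + 1)) dz; grad f = (z*(y + 1), x*z, x*(y + 1))

For a 0-form f, d f = (∂f/∂x) dx + (∂f/∂y) dy + (∂f/∂z) dz. The components of the vector representation are exactly the entries of grad f in Cartesian coordinates:
  ∂f/∂x = z*(y + 1)
  ∂f/∂y = x*z
  ∂f/∂z = x*(y + 1).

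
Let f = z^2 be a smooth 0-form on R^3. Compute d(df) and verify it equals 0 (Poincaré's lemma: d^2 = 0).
d(df) = 0

Step 1: df = sum_i (∂f/∂x_i) dx_i = (0) dx + (0) dy + (2*z) dz.
Step 2: Apply d again. Using the 1-form formula, the coefficient of dx ∧ dy in d(df) is ∂^2 f/∂x ∂y - ∂^2 f/∂y ∂x = (0) - (0) = 0 (equality of mixed partials for smooth f).
Similarly for dx ∧ dz and dy ∧ dz — all coefficients vanish. So d(df) = 0.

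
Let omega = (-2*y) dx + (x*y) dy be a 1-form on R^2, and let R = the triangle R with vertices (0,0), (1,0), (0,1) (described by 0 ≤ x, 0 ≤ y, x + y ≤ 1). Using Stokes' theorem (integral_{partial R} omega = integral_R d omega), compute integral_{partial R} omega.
integral_(partial R) omega = 7/6

Stokes: integral_partial_R omega = integral_R d omega with d omega = (∂Q/∂x - ∂P/∂y) dx ∧ dy.
  ∂Q/∂x = y
  ∂P/∂y = -2
  integrand = ∂Q/∂x - ∂P/∂y = y + 2.
Integrating over R: integral_0^1 integral_0^{1-x} (y + 2) dy dx = 7/6.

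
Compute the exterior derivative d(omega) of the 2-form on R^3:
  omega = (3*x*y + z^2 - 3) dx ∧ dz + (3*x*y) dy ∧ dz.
d(omega) = (-3*x + 3*y) dx ∧ dy ∧ dz

For a 2-form omega = sum_{i<j} g_{ij} dx_i ∧ dx_j, the exterior derivative is
  d(omega) = sum_{i<j} d(g_{ij}) ∧ dx_i ∧ dx_j = sum_{i<j, k} (∂g_{ij}/∂x_k) dx_k ∧ dx_i ∧ dx_j.
Expand each term, using dx_k ∧ dx_i ∧ dx_j = sgn(permutation) dx_{(a)} ∧ dx_{(b)} ∧ dx_{(c)} with (a < b < c) sorted:
  d(3*x*y + z^2 - 3) includes (∂/∂y)(3*x*y + z^2 - 3) dy = (3*x) dy, which multiplied by dx ∧ dz gives (-3*x) dx ∧ dy ∧ dz
  d(3*x*y) includes (∂/∂x)(3*x*y) dx = (3*y) dx, which multiplied by dy ∧ dz gives (3*y) dx ∧ dy ∧ dz
Collecting like 3-forms: d(omega) = (-3*x + 3*y) dx ∧ dy ∧ dz.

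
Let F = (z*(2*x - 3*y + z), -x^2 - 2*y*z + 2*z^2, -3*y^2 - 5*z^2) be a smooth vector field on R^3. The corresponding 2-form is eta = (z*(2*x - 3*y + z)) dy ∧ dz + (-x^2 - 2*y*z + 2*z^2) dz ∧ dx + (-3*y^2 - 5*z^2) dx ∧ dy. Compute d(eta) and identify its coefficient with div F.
d(eta) = (-10*z) dx ∧ dy ∧ dz; div F = -10*z

For a 2-form in R^3 of the form above, applying d gives a 3-form with coefficient ∂P/∂x + ∂Q/∂y + ∂R/∂z:
  ∂P/∂x = 2*z
  ∂Q/∂y = -2*z
  ∂R/∂z = -10*z
Sum = -10*z, which is exactly div F.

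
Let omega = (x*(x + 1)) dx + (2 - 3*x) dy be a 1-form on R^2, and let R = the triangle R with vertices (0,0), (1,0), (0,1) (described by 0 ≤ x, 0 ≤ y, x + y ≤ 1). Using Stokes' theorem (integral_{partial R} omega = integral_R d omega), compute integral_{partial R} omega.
integral_(partial R) omega = -3/2

Stokes: integral_partial_R omega = integral_R d omega with d omega = (∂Q/∂x - ∂P/∂y) dx ∧ dy.
  ∂Q/∂x = -3
  ∂P/∂y = 0
  integrand = ∂Q/∂x - ∂P/∂y = -3.
Integrating over R: integral_0^1 integral_0^{1-x} (-3) dy dx = -3/2.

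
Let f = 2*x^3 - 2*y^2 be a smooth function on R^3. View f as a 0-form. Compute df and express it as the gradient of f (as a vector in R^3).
df = (6*x^2) dx + (-4*y) dy + (0) dz; grad f = (6*x^2, -4*y, 0)

For a 0-form f, d f = (∂f/∂x) dx + (∂f/∂y) dy + (∂f/∂z) dz. The components of the vector representation are exactly the entries of grad f in Cartesian coordinates:
  ∂f/∂x = 6*x^2
  ∂f/∂y = -4*y
  ∂f/∂z = 0.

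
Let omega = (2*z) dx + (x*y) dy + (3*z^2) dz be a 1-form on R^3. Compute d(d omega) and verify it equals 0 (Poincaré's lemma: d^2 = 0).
d(d omega) = 0

Step 1: d omega = sum_{i<j} (∂f_j/∂x_i - ∂f_i/∂x_j) dx_i ∧ dx_j:
  coeff of dx ∧ dy: y
  coeff of dx ∧ dz: -2
  coeff of dy ∧ dz: 0
Step 2: Apply d again to each 2-form coefficient. The only possible 3-form in R^3 is dx ∧ dy ∧ dz, with coefficient
  ∂(coeff of dy∧dz)/∂x - ∂(coeff of dx∧dz)/∂y + ∂(coeff of dx∧dy)/∂z
  = ∂/∂x (0) - ∂/∂y (-2) + ∂/∂z (y).
Each of these terms simplifies to sums of mixed partials that cancel in pairs. The result is 0 (by equality of mixed partials for smooth functions — Schwarz / Clairaut).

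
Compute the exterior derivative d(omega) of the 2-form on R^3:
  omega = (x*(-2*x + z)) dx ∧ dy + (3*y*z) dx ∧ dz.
d(omega) = (x - 3*z) dx ∧ dy ∧ dz

For a 2-form omega = sum_{i<j} g_{ij} dx_i ∧ dx_j, the exterior derivative is
  d(omega) = sum_{i<j} d(g_{ij}) ∧ dx_i ∧ dx_j = sum_{i<j, k} (∂g_{ij}/∂x_k) dx_k ∧ dx_i ∧ dx_j.
Expand each term, using dx_k ∧ dx_i ∧ dx_j = sgn(permutation) dx_{(a)} ∧ dx_{(b)} ∧ dx_{(c)} with (a < b < c) sorted:
  d(x*(-2*x + z)) includes (∂/∂z)(x*(-2*x + z)) dz = (x) dz, which multiplied by dx ∧ dy gives (x) dx ∧ dy ∧ dz
  d(3*y*z) includes (∂/∂y)(3*y*z) dy = (3*z) dy, which multiplied by dx ∧ dz gives (-3*z) dx ∧ dy ∧ dz
Collecting like 3-forms: d(omega) = (x - 3*z) dx ∧ dy ∧ dz.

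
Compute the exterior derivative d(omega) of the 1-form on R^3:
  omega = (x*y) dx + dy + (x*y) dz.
d(omega) = (-x) dx ∧ dy + (y) dx ∧ dz + (x) dy ∧ dz

For a 1-form omega = sum_i f_i dx_i, the exterior derivative is
  d(omega) = sum_{i < j} (∂f_j/∂x_i - ∂f_i/∂x_j) dx_i ∧ dx_j.
  coefficient of dx ∧ dy: ∂f_2/∂x - ∂f_1/∂y = ∂(1)/∂x - ∂(x*y)/∂y = -x
  coefficient of dx ∧ dz: ∂f_3/∂x - ∂f_1/∂z = ∂(x*y)/∂x - ∂(x*y)/∂z = y
  coefficient of dy ∧ dz: ∂f_3/∂y - ∂f_2/∂z = ∂(x*y)/∂y - ∂(1)/∂z = x
Assembling: d(omega) = (-x) dx ∧ dy + (y) dx ∧ dz + (x) dy ∧ dz.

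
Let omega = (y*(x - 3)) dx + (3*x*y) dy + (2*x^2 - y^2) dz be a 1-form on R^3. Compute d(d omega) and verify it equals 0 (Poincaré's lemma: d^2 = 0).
d(d omega) = 0

Step 1: d omega = sum_{i<j} (∂f_j/∂x_i - ∂f_i/∂x_j) dx_i ∧ dx_j:
  coeff of dx ∧ dy: -x + 3*y + 3
  coeff of dx ∧ dz: 4*x
  coeff of dy ∧ dz: -2*y
Step 2: Apply d again to each 2-form coefficient. The only possible 3-form in R^3 is dx ∧ dy ∧ dz, with coefficient
  ∂(coeff of dy∧dz)/∂x - ∂(coeff of dx∧dz)/∂y + ∂(coeff of dx∧dy)/∂z
  = ∂/∂x (-2*y) - ∂/∂y (4*x) + ∂/∂z (-x + 3*y + 3).
Each of these terms simplifies to sums of mixed partials that cancel in pairs. The result is 0 (by equality of mixed partials for smooth functions — Schwarz / Clairaut).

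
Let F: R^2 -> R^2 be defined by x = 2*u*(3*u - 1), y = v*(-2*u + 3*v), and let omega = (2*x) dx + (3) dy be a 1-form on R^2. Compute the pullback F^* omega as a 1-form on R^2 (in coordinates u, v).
F^* omega = (144*u^3 - 72*u^2 + 8*u - 6*v) du + (-6*u + 18*v) dv

Using F^*(f dg) = (f ∘ F) d(g ∘ F), substitute each coordinate x_i by F_i(u, v) in f_i, and replace dx_i by d F_i = (∂F_i/∂u) du + (∂F_i/∂v) dv.
  For the x component: f_1(F) = 4*u*(3*u - 1); d F_1 = (12*u - 2) du + (0) dv
  For the y component: f_2(F) = 3; d F_2 = (-2*v) du + (-2*u + 6*v) dv
Combining and collecting du, dv coefficients:
  coeff of du: 144*u^3 - 72*u^2 + 8*u - 6*v
  coeff of dv: -6*u + 18*v
F^* omega = (144*u^3 - 72*u^2 + 8*u - 6*v) du + (-6*u + 18*v) dv.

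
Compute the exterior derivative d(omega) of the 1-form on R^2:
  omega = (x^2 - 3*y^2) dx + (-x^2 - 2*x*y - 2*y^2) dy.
d(omega) = (-2*x + 4*y) dx ∧ dy

For a 1-form omega = sum_i f_i dx_i, the exterior derivative is
  d(omega) = sum_{i < j} (∂f_j/∂x_i - ∂f_i/∂x_j) dx_i ∧ dx_j.
  coefficient of dx ∧ dy: ∂f_2/∂x - ∂f_1/∂y = ∂(-x^2 - 2*x*y - 2*y^2)/∂x - ∂(x^2 - 3*y^2)/∂y = -2*x + 4*y
Assembling: d(omega) = (-2*x + 4*y) dx ∧ dy.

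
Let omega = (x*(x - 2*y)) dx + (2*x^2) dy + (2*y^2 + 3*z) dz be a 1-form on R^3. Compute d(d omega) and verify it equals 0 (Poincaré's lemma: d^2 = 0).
d(d omega) = 0

Step 1: d omega = sum_{i<j} (∂f_j/∂x_i - ∂f_i/∂x_j) dx_i ∧ dx_j:
  coeff of dx ∧ dy: 6*x
  coeff of dx ∧ dz: 0
  coeff of dy ∧ dz: 4*y
Step 2: Apply d again to each 2-form coefficient. The only possible 3-form in R^3 is dx ∧ dy ∧ dz, with coefficient
  ∂(coeff of dy∧dz)/∂x - ∂(coeff of dx∧dz)/∂y + ∂(coeff of dx∧dy)/∂z
  = ∂/∂x (4*y) - ∂/∂y (0) + ∂/∂z (6*x).
Each of these terms simplifies to sums of mixed partials that cancel in pairs. The result is 0 (by equality of mixed partials for smooth functions — Schwarz / Clairaut).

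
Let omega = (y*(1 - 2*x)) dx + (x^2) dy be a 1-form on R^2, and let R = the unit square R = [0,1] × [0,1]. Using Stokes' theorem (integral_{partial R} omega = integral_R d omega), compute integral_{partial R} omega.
integral_(partial R) omega = 1

Stokes: integral_partial_R omega = integral_R d omega with d omega = (∂Q/∂x - ∂P/∂y) dx ∧ dy.
  ∂Q/∂x = 2*x
  ∂P/∂y = 1 - 2*x
  integrand = ∂Q/∂x - ∂P/∂y = 4*x - 1.
Integrating over R: integral_0^1 integral_0^1 (4*x - 1) dx dy = 1.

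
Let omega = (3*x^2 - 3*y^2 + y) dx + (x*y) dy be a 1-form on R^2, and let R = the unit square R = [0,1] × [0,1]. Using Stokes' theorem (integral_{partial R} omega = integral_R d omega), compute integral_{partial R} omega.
integral_(partial R) omega = 5/2

Stokes: integral_partial_R omega = integral_R d omega with d omega = (∂Q/∂x - ∂P/∂y) dx ∧ dy.
  ∂Q/∂x = y
  ∂P/∂y = 1 - 6*y
  integrand = ∂Q/∂x - ∂P/∂y = 7*y - 1.
Integrating over R: integral_0^1 integral_0^1 (7*y - 1) dx dy = 5/2.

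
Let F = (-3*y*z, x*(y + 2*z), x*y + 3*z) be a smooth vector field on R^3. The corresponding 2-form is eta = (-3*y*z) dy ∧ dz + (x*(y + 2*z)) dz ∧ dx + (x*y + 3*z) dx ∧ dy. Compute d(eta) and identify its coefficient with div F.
d(eta) = (x + 3) dx ∧ dy ∧ dz; div F = x + 3

For a 2-form in R^3 of the form above, applying d gives a 3-form with coefficient ∂P/∂x + ∂Q/∂y + ∂R/∂z:
  ∂P/∂x = 0
  ∂Q/∂y = x
  ∂R/∂z = 3
Sum = x + 3, which is exactly div F.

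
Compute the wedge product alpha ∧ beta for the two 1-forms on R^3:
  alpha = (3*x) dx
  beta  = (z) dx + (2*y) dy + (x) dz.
alpha ∧ beta = (6*x*y) dx ∧ dy + (3*x^2) dx ∧ dz

Distribute the wedge, using dx_i ∧ dx_j = -dx_j ∧ dx_i and dx_i ∧ dx_i = 0. For each pair (i, j) with i < j, the coefficient of dx_i ∧ dx_j in alpha ∧ beta is (alpha_i * beta_j - alpha_j * beta_i). Collecting: alpha ∧ beta = (6*x*y) dx ∧ dy + (3*x^2) dx ∧ dz.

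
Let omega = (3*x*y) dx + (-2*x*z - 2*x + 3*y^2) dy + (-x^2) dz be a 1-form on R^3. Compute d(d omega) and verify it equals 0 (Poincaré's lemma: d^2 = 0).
d(d omega) = 0

Step 1: d omega = sum_{i<j} (∂f_j/∂x_i - ∂f_i/∂x_j) dx_i ∧ dx_j:
  coeff of dx ∧ dy: -3*x - 2*z - 2
  coeff of dx ∧ dz: -2*x
  coeff of dy ∧ dz: 2*x
Step 2: Apply d again to each 2-form coefficient. The only possible 3-form in R^3 is dx ∧ dy ∧ dz, with coefficient
  ∂(coeff of dy∧dz)/∂x - ∂(coeff of dx∧dz)/∂y + ∂(coeff of dx∧dy)/∂z
  = ∂/∂x (2*x) - ∂/∂y (-2*x) + ∂/∂z (-3*x - 2*z - 2).
Each of these terms simplifies to sums of mixed partials that cancel in pairs. The result is 0 (by equality of mixed partials for smooth functions — Schwarz / Clairaut).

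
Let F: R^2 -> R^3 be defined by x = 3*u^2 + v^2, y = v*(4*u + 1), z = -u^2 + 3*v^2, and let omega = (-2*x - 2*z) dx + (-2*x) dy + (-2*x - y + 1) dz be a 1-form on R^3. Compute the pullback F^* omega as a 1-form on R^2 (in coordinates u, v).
F^* omega = (-12*u^3 - 16*u^2*v - 44*u*v^2 + 2*u*v - 2*u - 8*v^3) du + (-24*u^3 - 44*u^2*v - 6*u^2 - 32*u*v^2 - 28*v^3 - 8*v^2 + 6*v) dv

Using F^*(f dg) = (f ∘ F) d(g ∘ F), substitute each coordinate x_i by F_i(u, v) in f_i, and replace dx_i by d F_i = (∂F_i/∂u) du + (∂F_i/∂v) dv.
  For the x component: f_1(F) = -4*u^2 - 8*v^2; d F_1 = (6*u) du + (2*v) dv
  For the y component: f_2(F) = -6*u^2 - 2*v^2; d F_2 = (4*v) du + (4*u + 1) dv
  For the z component: f_3(F) = -6*u^2 - 4*u*v - 2*v^2 - v + 1; d F_3 = (-2*u) du + (6*v) dv
Combining and collecting du, dv coefficients:
  coeff of du: -12*u^3 - 16*u^2*v - 44*u*v^2 + 2*u*v - 2*u - 8*v^3
  coeff of dv: -24*u^3 - 44*u^2*v - 6*u^2 - 32*u*v^2 - 28*v^3 - 8*v^2 + 6*v
F^* omega = (-12*u^3 - 16*u^2*v - 44*u*v^2 + 2*u*v - 2*u - 8*v^3) du + (-24*u^3 - 44*u^2*v - 6*u^2 - 32*u*v^2 - 28*v^3 - 8*v^2 + 6*v) dv.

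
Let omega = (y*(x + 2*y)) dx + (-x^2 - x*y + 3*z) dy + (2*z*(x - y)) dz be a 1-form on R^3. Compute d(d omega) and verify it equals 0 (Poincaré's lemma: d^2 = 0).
d(d omega) = 0

Step 1: d omega = sum_{i<j} (∂f_j/∂x_i - ∂f_i/∂x_j) dx_i ∧ dx_j:
  coeff of dx ∧ dy: -3*x - 5*y
  coeff of dx ∧ dz: 2*z
  coeff of dy ∧ dz: -2*z - 3
Step 2: Apply d again to each 2-form coefficient. The only possible 3-form in R^3 is dx ∧ dy ∧ dz, with coefficient
  ∂(coeff of dy∧dz)/∂x - ∂(coeff of dx∧dz)/∂y + ∂(coeff of dx∧dy)/∂z
  = ∂/∂x (-2*z - 3) - ∂/∂y (2*z) + ∂/∂z (-3*x - 5*y).
Each of these terms simplifies to sums of mixed partials that cancel in pairs. The result is 0 (by equality of mixed partials for smooth functions — Schwarz / Clairaut).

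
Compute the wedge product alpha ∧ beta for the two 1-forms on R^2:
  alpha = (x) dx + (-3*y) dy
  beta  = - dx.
alpha ∧ beta = (-3*y) dx ∧ dy

Distribute the wedge, using dx_i ∧ dx_j = -dx_j ∧ dx_i and dx_i ∧ dx_i = 0. For each pair (i, j) with i < j, the coefficient of dx_i ∧ dx_j in alpha ∧ beta is (alpha_i * beta_j - alpha_j * beta_i). Collecting: alpha ∧ beta = (-3*y) dx ∧ dy.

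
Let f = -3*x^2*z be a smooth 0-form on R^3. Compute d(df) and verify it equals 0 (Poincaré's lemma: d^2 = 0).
d(df) = 0

Step 1: df = sum_i (∂f/∂x_i) dx_i = (-6*x*z) dx + (0) dy + (-3*x^2) dz.
Step 2: Apply d again. Using the 1-form formula, the coefficient of dx ∧ dy in d(df) is ∂^2 f/∂x ∂y - ∂^2 f/∂y ∂x = (0) - (0) = 0 (equality of mixed partials for smooth f).
Similarly for dx ∧ dz and dy ∧ dz — all coefficients vanish. So d(df) = 0.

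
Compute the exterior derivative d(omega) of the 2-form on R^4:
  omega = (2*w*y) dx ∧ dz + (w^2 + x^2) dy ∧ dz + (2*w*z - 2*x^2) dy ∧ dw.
d(omega) = (-2*w + 2*x) dx ∧ dy ∧ dz + (2*y) dx ∧ dz ∧ dw + (-4*x) dx ∧ dy ∧ dw

For a 2-form omega = sum_{i<j} g_{ij} dx_i ∧ dx_j, the exterior derivative is
  d(omega) = sum_{i<j} d(g_{ij}) ∧ dx_i ∧ dx_j = sum_{i<j, k} (∂g_{ij}/∂x_k) dx_k ∧ dx_i ∧ dx_j.
Expand each term, using dx_k ∧ dx_i ∧ dx_j = sgn(permutation) dx_{(a)} ∧ dx_{(b)} ∧ dx_{(c)} with (a < b < c) sorted:
  d(2*w*y) includes (∂/∂y)(2*w*y) dy = (2*w) dy, which multiplied by dx ∧ dz gives (-2*w) dx ∧ dy ∧ dz
  d(2*w*y) includes (∂/∂w)(2*w*y) dw = (2*y) dw, which multiplied by dx ∧ dz gives (2*y) dx ∧ dz ∧ dw
  d(w^2 + x^2) includes (∂/∂x)(w^2 + x^2) dx = (2*x) dx, which multiplied by dy ∧ dz gives (2*x) dx ∧ dy ∧ dz
  d(w^2 + x^2) includes (∂/∂w)(w^2 + x^2) dw = (2*w) dw, which multiplied by dy ∧ dz gives (2*w) dy ∧ dz ∧ dw
  d(2*w*z - 2*x^2) includes (∂/∂x)(2*w*z - 2*x^2) dx = (-4*x) dx, which multiplied by dy ∧ dw gives (-4*x) dx ∧ dy ∧ dw
  d(2*w*z - 2*x^2) includes (∂/∂z)(2*w*z - 2*x^2) dz = (2*w) dz, which multiplied by dy ∧ dw gives (-2*w) dy ∧ dz ∧ dw
Collecting like 3-forms: d(omega) = (-2*w + 2*x) dx ∧ dy ∧ dz + (2*y) dx ∧ dz ∧ dw + (-4*x) dx ∧ dy ∧ dw.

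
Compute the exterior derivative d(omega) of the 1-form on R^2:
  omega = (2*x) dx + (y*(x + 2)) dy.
d(omega) = (y) dx ∧ dy

For a 1-form omega = sum_i f_i dx_i, the exterior derivative is
  d(omega) = sum_{i < j} (∂f_j/∂x_i - ∂f_i/∂x_j) dx_i ∧ dx_j.
  coefficient of dx ∧ dy: ∂f_2/∂x - ∂f_1/∂y = ∂(y*(x + 2))/∂x - ∂(2*x)/∂y = y
Assembling: d(omega) = (y) dx ∧ dy.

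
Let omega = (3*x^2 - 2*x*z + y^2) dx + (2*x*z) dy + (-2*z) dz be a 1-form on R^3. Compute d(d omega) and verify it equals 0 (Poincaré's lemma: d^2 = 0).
d(d omega) = 0

Step 1: d omega = sum_{i<j} (∂f_j/∂x_i - ∂f_i/∂x_j) dx_i ∧ dx_j:
  coeff of dx ∧ dy: -2*y + 2*z
  coeff of dx ∧ dz: 2*x
  coeff of dy ∧ dz: -2*x
Step 2: Apply d again to each 2-form coefficient. The only possible 3-form in R^3 is dx ∧ dy ∧ dz, with coefficient
  ∂(coeff of dy∧dz)/∂x - ∂(coeff of dx∧dz)/∂y + ∂(coeff of dx∧dy)/∂z
  = ∂/∂x (-2*x) - ∂/∂y (2*x) + ∂/∂z (-2*y + 2*z).
Each of these terms simplifies to sums of mixed partials that cancel in pairs. The result is 0 (by equality of mixed partials for smooth functions — Schwarz / Clairaut).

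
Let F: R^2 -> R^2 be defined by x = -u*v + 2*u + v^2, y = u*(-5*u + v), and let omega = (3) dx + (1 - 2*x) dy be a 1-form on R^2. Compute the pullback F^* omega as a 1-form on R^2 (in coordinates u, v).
F^* omega = (-20*u^2*v + 40*u^2 + 22*u*v^2 - 4*u*v - 10*u - 2*v^3 - 2*v + 6) du + (2*u^2*v - 4*u^2 - 2*u*v^2 - 2*u + 6*v) dv

Using F^*(f dg) = (f ∘ F) d(g ∘ F), substitute each coordinate x_i by F_i(u, v) in f_i, and replace dx_i by d F_i = (∂F_i/∂u) du + (∂F_i/∂v) dv.
  For the x component: f_1(F) = 3; d F_1 = (2 - v) du + (-u + 2*v) dv
  For the y component: f_2(F) = 2*u*v - 4*u - 2*v^2 + 1; d F_2 = (-10*u + v) du + (u) dv
Combining and collecting du, dv coefficients:
  coeff of du: -20*u^2*v + 40*u^2 + 22*u*v^2 - 4*u*v - 10*u - 2*v^3 - 2*v + 6
  coeff of dv: 2*u^2*v - 4*u^2 - 2*u*v^2 - 2*u + 6*v
F^* omega = (-20*u^2*v + 40*u^2 + 22*u*v^2 - 4*u*v - 10*u - 2*v^3 - 2*v + 6) du + (2*u^2*v - 4*u^2 - 2*u*v^2 - 2*u + 6*v) dv.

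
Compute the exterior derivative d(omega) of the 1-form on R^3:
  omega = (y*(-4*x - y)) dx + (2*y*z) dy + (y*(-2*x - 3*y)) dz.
d(omega) = (4*x + 2*y) dx ∧ dy + (-2*y) dx ∧ dz + (-2*x - 8*y) dy ∧ dz

For a 1-form omega = sum_i f_i dx_i, the exterior derivative is
  d(omega) = sum_{i < j} (∂f_j/∂x_i - ∂f_i/∂x_j) dx_i ∧ dx_j.
  coefficient of dx ∧ dy: ∂f_2/∂x - ∂f_1/∂y = ∂(2*y*z)/∂x - ∂(y*(-4*x - y))/∂y = 4*x + 2*y
  coefficient of dx ∧ dz: ∂f_3/∂x - ∂f_1/∂z = ∂(y*(-2*x - 3*y))/∂x - ∂(y*(-4*x - y))/∂z = -2*y
  coefficient of dy ∧ dz: ∂f_3/∂y - ∂f_2/∂z = ∂(y*(-2*x - 3*y))/∂y - ∂(2*y*z)/∂z = -2*x - 8*y
Assembling: d(omega) = (4*x + 2*y) dx ∧ dy + (-2*y) dx ∧ dz + (-2*x - 8*y) dy ∧ dz.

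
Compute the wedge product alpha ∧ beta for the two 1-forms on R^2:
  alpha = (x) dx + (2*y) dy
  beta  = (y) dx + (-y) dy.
alpha ∧ beta = (-y*(x + 2*y)) dx ∧ dy

Distribute the wedge, using dx_i ∧ dx_j = -dx_j ∧ dx_i and dx_i ∧ dx_i = 0. For each pair (i, j) with i < j, the coefficient of dx_i ∧ dx_j in alpha ∧ beta is (alpha_i * beta_j - alpha_j * beta_i). Collecting: alpha ∧ beta = (-y*(x + 2*y)) dx ∧ dy.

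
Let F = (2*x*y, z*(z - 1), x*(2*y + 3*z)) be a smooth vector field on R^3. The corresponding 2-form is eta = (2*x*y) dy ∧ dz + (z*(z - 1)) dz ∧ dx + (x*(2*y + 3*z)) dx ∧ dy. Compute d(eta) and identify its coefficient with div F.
d(eta) = (3*x + 2*y) dx ∧ dy ∧ dz; div F = 3*x + 2*y

For a 2-form in R^3 of the form above, applying d gives a 3-form with coefficient ∂P/∂x + ∂Q/∂y + ∂R/∂z:
  ∂P/∂x = 2*y
  ∂Q/∂y = 0
  ∂R/∂z = 3*x
Sum = 3*x + 2*y, which is exactly div F.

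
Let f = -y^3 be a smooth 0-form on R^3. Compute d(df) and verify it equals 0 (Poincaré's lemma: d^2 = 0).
d(df) = 0

Step 1: df = sum_i (∂f/∂x_i) dx_i = (0) dx + (-3*y^2) dy + (0) dz.
Step 2: Apply d again. Using the 1-form formula, the coefficient of dx ∧ dy in d(df) is ∂^2 f/∂x ∂y - ∂^2 f/∂y ∂x = (0) - (0) = 0 (equality of mixed partials for smooth f).
Similarly for dx ∧ dz and dy ∧ dz — all coefficients vanish. So d(df) = 0.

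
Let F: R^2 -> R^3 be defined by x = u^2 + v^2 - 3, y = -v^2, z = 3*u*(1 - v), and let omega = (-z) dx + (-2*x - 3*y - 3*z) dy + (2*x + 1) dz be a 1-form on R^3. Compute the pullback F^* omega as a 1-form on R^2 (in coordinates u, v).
F^* omega = (-6*v^3 + 6*v^2 + 15*v - 15) du + (-6*u^3 + 4*u^2*v - 18*u*v^2 + 12*u*v + 15*u - 2*v^3 - 12*v) dv

Using F^*(f dg) = (f ∘ F) d(g ∘ F), substitute each coordinate x_i by F_i(u, v) in f_i, and replace dx_i by d F_i = (∂F_i/∂u) du + (∂F_i/∂v) dv.
  For the x component: f_1(F) = 3*u*(v - 1); d F_1 = (2*u) du + (2*v) dv
  For the y component: f_2(F) = -2*u^2 + 9*u*v - 9*u + v^2 + 6; d F_2 = (0) du + (-2*v) dv
  For the z component: f_3(F) = 2*u^2 + 2*v^2 - 5; d F_3 = (3 - 3*v) du + (-3*u) dv
Combining and collecting du, dv coefficients:
  coeff of du: -6*v^3 + 6*v^2 + 15*v - 15
  coeff of dv: -6*u^3 + 4*u^2*v - 18*u*v^2 + 12*u*v + 15*u - 2*v^3 - 12*v
F^* omega = (-6*v^3 + 6*v^2 + 15*v - 15) du + (-6*u^3 + 4*u^2*v - 18*u*v^2 + 12*u*v + 15*u - 2*v^3 - 12*v) dv.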